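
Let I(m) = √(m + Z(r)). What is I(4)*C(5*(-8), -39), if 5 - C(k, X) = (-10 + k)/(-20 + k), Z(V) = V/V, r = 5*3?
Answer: 25*√5/6 ≈ 9.3170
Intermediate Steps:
r = 15
Z(V) = 1
C(k, X) = 5 - (-10 + k)/(-20 + k)
I(m) = √(1 + m) (I(m) = √(m + 1) = √(1 + m))
I(4)*C(5*(-8), -39) = √(1 + 4)*(2*(-45 + 2*(5*(-8)))/(-20 + 5*(-8))) = √5*(2*(-45 + 2*(-40))/(-20 - 40)) = √5*(2*(-45 - 80)/(-60)) = √5*(2*(-1/60)*(-125)) = √5*(25/6) = 25*√5/6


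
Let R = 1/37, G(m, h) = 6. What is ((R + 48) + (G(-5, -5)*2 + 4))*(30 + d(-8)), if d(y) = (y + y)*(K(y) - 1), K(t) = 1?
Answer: 71070/37 ≈ 1920.8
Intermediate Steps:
d(y) = 0 (d(y) = (y + y)*(1 - 1) = (2*y)*0 = 0)
R = 1/37 ≈ 0.027027
((R + 48) + (G(-5, -5)*2 + 4))*(30 + d(-8)) = ((1/37 + 48) + (6*2 + 4))*(30 + 0) = (1777/37 + (12 + 4))*30 = (1777/37 + 16)*30 = (2369/37)*30 = 71070/37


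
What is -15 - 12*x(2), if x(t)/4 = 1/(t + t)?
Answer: -27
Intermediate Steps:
x(t) = 2/t (x(t) = 4/(t + t) = 4/((2*t)) = 4*(1/(2*t)) = 2/t)
-15 - 12*x(2) = -15 - 24/2 = -15 - 12*1 = -15 - 12 = -27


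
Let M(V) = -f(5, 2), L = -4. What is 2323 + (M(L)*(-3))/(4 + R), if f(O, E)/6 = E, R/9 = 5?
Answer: 113863/49 ≈ 2323.7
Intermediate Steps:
R = 45 (R = 9*5 = 45)
f(O, E) = 6*E
M(V) = -12 (M(V) = -6*2 = -1*12 = -12)
2323 + (M(L)*(-3))/(4 + R) = 2323 + (-12*(-3))/(4 + 45) = 2323 + 36/49 = 113863/49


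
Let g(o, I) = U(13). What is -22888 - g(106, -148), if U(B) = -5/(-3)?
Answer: -68669/3 ≈ -22890.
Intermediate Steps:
U(B) = 5/3 (U(B) = -5*(-⅓) = 5/3)
g(o, I) = 5/3
-22888 - g(106, -148) = -22888 - 1*5/3 = -22888 - 5/3 = -68669/3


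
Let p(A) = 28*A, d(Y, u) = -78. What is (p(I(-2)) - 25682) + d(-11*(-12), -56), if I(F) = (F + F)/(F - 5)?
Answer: -25744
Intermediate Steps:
I(F) = 2*F/(-5 + F) (I(F) = (2*F)/(-5 + F) = 2*F/(-5 + F))
(p(I(-2)) - 25682) + d(-11*(-12), -56) = (28*(2*(-2)/(-5 - 2)) - 25682) - 78 = (28*(2*(-2)/(-7)) - 25682) - 78 = (28*(2*(-2)*(-1/7)) - 25682) - 78 = (28*(4/7) - 25682) - 78 = (16 - 25682) - 78 = -25666 - 78 = -25744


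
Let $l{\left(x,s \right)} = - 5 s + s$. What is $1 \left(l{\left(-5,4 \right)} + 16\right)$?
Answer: $0$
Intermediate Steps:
$l{\left(x,s \right)} = - 4 s$
$1 \left(l{\left(-5,4 \right)} + 16\right) = 1 \left(\left(-4\right) 4 + 16\right) = 1 \left(-16 + 16\right) = 1 \cdot 0 = 0$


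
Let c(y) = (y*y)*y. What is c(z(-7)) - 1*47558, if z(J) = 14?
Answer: -44814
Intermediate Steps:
c(y) = y³ (c(y) = y²*y = y³)
c(z(-7)) - 1*47558 = 14³ - 1*47558 = 2744 - 47558 = -44814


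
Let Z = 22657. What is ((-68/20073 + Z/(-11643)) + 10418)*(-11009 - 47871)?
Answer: -47777872941048320/77903313 ≈ -6.1330e+8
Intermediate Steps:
((-68/20073 + Z/(-11643)) + 10418)*(-11009 - 47871) = ((-68/20073 + 22657/(-11643)) + 10418)*(-11009 - 47871) = ((-68*1/20073 + 22657*(-1/11643)) + 10418)*(-58880) = ((-68/20073 - 22657/11643) + 10418)*(-58880) = (-151861895/77903313 + 10418)*(-58880) = (811444852939/77903313)*(-58880) = -47777872941048320/77903313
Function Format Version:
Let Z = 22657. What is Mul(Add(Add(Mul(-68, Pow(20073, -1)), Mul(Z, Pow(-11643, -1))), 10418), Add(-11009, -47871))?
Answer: Rational(-47777872941048320, 77903313) ≈ -6.1330e+8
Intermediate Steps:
Mul(Add(Add(Mul(-68, Pow(20073, -1)), Mul(Z, Pow(-11643, -1))), 10418), Add(-11009, -47871)) = Mul(Add(Add(Mul(-68, Pow(20073, -1)), Mul(22657, Pow(-11643, -1))), 10418), Add(-11009, -47871)) = Mul(Add(Add(Mul(-68, Rational(1, 20073)), Mul(22657, Rational(-1, 11643))), 10418), -58880) = Mul(Add(Add(Rational(-68, 20073), Rational(-22657, 11643)), 10418), -58880) = Mul(Add(Rational(-151861895, 77903313), 10418), -58880) = Mul(Rational(811444852939, 77903313), -58880) = Rational(-47777872941048320, 77903313)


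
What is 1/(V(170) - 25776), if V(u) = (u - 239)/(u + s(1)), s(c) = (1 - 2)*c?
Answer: -169/4356213 ≈ -3.8795e-5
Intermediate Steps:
s(c) = -c
V(u) = (-239 + u)/(-1 + u) (V(u) = (u - 239)/(u - 1*1) = (-239 + u)/(u - 1) = (-239 + u)/(-1 + u))
1/(V(170) - 25776) = 1/((-239 + 170)/(-1 + 170) - 25776) = 1/(-69/169 - 25776) = 1/(-4356213/169) = -169/4356213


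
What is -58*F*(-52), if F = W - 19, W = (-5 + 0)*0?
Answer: -57304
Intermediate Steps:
W = 0 (W = -5*0 = 0)
F = -19 (F = 0 - 19 = -19)
-58*F*(-52) = -58*(-19)*(-52) = 1102*(-52) = -57304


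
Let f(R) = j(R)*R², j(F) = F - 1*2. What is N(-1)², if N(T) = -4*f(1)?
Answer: 16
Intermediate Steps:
j(F) = -2 + F (j(F) = F - 2 = -2 + F)
f(R) = R²*(-2 + R) (f(R) = (-2 + R)*R² = R²*(-2 + R))
N(T) = 4 (N(T) = -4*1²*(-2 + 1) = -4*(-1) = 4)
N(-1)² = 4² = 16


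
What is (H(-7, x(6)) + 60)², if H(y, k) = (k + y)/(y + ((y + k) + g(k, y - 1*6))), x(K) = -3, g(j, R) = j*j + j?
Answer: 448900/121 ≈ 3709.9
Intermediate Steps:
g(j, R) = j + j² (g(j, R) = j² + j = j + j²)
H(y, k) = (k + y)/(k + 2*y + k*(1 + k)) (H(y, k) = (k + y)/(y + ((y + k) + k*(1 + k))) = (k + y)/(y + ((k + y) + k*(1 + k))) = (k + y)/(y + (k + y + k*(1 + k))) = (k + y)/(k + 2*y + k*(1 + k)))
(H(-7, x(6)) + 60)² = ((-3 - 7)/(-3 + 2*(-7) - 3*(1 - 3)) + 60)² = (-10/(-3 - 14 - 3*(-2)) + 60)² = (-10/(-3 - 14 + 6) + 60)² = (-10/(-11) + 60)² = (-1/11*(-10) + 60)² = (10/11 + 60)² = (670/11)² = 448900/121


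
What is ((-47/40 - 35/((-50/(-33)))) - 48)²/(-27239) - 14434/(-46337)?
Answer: 241789229703/2019477668800 ≈ 0.11973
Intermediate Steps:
((-47/40 - 35/((-50/(-33)))) - 48)²/(-27239) - 14434/(-46337) = ((-47*1/40 - 35/((-50*(-1/33)))) - 48)²*(-1/27239) - 14434*(-1/46337) = ((-47/40 - 35/50/33) - 48)²*(-1/27239) + 14434/46337 = ((-47/40 - 35*33/50) - 48)²*(-1/27239) + 14434/46337 = ((-47/40 - 231/10) - 48)²*(-1/27239) + 14434/46337 = (-971/40 - 48)²*(-1/27239) + 14434/46337 = (-2891/40)²*(-1/27239) + 14434/46337 = (8357881/1600)*(-1/27239) + 14434/46337 = -8357881/43582400 + 14434/46337 = 241789229703/2019477668800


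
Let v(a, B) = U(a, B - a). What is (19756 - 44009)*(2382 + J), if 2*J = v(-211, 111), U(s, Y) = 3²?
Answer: -115759569/2 ≈ -5.7880e+7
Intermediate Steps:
U(s, Y) = 9
v(a, B) = 9
J = 9/2 (J = (½)*9 = 9/2 ≈ 4.5000)
(19756 - 44009)*(2382 + J) = (19756 - 44009)*(2382 + 9/2) = -24253*4773/2 = -115759569/2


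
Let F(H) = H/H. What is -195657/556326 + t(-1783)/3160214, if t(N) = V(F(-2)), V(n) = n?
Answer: -51526452856/146509101147 ≈ -0.35169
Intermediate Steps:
F(H) = 1
t(N) = 1
-195657/556326 + t(-1783)/3160214 = -195657/556326 + 1/3160214 = -195657*1/556326 + 1*(1/3160214) = -65219/185442 + 1/3160214 = -51526452856/146509101147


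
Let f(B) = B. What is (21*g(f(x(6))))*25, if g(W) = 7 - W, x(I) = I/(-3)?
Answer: 4725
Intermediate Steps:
x(I) = -I/3 (x(I) = I*(-⅓) = -I/3)
(21*g(f(x(6))))*25 = (21*(7 - (-1)*6/3))*25 = (21*(7 - 1*(-2)))*25 = (21*(7 + 2))*25 = (21*9)*25 = 189*25 = 4725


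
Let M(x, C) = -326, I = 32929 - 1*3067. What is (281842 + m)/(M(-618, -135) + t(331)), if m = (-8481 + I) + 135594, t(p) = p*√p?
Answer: 6219754/1572105 + 6315149*√331/1572105 ≈ 77.039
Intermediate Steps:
I = 29862 (I = 32929 - 3067 = 29862)
t(p) = p^(3/2)
m = 156975 (m = (-8481 + 29862) + 135594 = 21381 + 135594 = 156975)
(281842 + m)/(M(-618, -135) + t(331)) = (281842 + 156975)/(-326 + 331^(3/2)) = 438817/(-326 + 331*√331)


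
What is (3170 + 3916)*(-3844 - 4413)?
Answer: -58509102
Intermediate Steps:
(3170 + 3916)*(-3844 - 4413) = 7086*(-8257) = -58509102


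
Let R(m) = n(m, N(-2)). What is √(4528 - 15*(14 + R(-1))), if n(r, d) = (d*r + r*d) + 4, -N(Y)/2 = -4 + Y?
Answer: √4618 ≈ 67.956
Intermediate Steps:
N(Y) = 8 - 2*Y (N(Y) = -2*(-4 + Y) = 8 - 2*Y)
n(r, d) = 4 + 2*d*r (n(r, d) = (d*r + d*r) + 4 = 2*d*r + 4 = 4 + 2*d*r)
R(m) = 4 + 24*m (R(m) = 4 + 2*(8 - 2*(-2))*m = 4 + 2*(8 + 4)*m = 4 + 2*12*m = 4 + 24*m)
√(4528 - 15*(14 + R(-1))) = √(4528 - 15*(14 + (4 + 24*(-1)))) = √(4528 - 15*(14 + (4 - 24))) = √(4528 - 15*(14 - 20)) = √(4528 - 15*(-6)) = √(4528 + 90) = √4618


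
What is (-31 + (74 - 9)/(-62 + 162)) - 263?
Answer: -5867/20 ≈ -293.35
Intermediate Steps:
(-31 + (74 - 9)/(-62 + 162)) - 263 = (-31 + 65/100) - 263 = (-31 + 65*(1/100)) - 263 = (-31 + 13/20) - 263 = -607/20 - 263 = -5867/20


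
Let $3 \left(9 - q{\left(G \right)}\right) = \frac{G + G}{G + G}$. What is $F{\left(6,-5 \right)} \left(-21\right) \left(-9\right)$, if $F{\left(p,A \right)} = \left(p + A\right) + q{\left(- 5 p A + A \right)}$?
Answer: $1827$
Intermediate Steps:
$q{\left(G \right)} = \frac{26}{3}$ ($q{\left(G \right)} = 9 - \frac{\left(G + G\right) \frac{1}{G + G}}{3} = 9 - \frac{2 G \frac{1}{2 G}}{3} = 9 - \frac{1}{3} = \frac{26}{3}$)
$F{\left(p,A \right)} = \frac{26}{3} + A + p$ ($F{\left(p,A \right)} = \left(p + A\right) + \frac{26}{3} = \left(A + p\right) + \frac{26}{3} = \frac{26}{3} + A + p$)
$F{\left(6,-5 \right)} \left(-21\right) \left(-9\right) = \left(\frac{26}{3} - 5 + 6\right) \left(-21\right) \left(-9\right) = \frac{29}{3} \left(-21\right) \left(-9\right) = \left(-203\right) \left(-9\right) = 1827$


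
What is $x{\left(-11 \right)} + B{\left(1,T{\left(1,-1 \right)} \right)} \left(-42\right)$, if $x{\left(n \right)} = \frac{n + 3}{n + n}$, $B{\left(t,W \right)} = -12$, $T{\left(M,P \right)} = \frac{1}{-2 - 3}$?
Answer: $\frac{5548}{11} \approx 504.36$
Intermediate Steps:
$T{\left(M,P \right)} = - \frac{1}{5}$ ($T{\left(M,P \right)} = \frac{1}{-5} = - \frac{1}{5}$)
$x{\left(n \right)} = \frac{3 + n}{2 n}$
$x{\left(-11 \right)} + B{\left(1,T{\left(1,-1 \right)} \right)} \left(-42\right) = \frac{3 - 11}{2 \left(-11\right)} - -504 = \frac{1}{2} \left(- \frac{1}{11}\right) \left(-8\right) + 504 = \frac{4}{11} + 504 = \frac{5548}{11}$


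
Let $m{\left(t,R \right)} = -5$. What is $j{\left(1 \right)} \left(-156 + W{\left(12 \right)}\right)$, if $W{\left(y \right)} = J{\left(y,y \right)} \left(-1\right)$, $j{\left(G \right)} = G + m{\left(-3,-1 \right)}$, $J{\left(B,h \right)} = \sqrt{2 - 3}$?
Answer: $624 + 4 i \approx 624.0 + 4.0 i$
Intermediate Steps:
$J{\left(B,h \right)} = i$ ($J{\left(B,h \right)} = \sqrt{-1} = i$)
$j{\left(G \right)} = -5 + G$ ($j{\left(G \right)} = G - 5 = -5 + G$)
$W{\left(y \right)} = - i$ ($W{\left(y \right)} = i \left(-1\right) = - i$)
$j{\left(1 \right)} \left(-156 + W{\left(12 \right)}\right) = \left(-5 + 1\right) \left(-156 - i\right) = - 4 \left(-156 - i\right) = 624 + 4 i$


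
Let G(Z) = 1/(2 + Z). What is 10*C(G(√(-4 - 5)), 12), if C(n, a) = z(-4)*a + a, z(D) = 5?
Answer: 720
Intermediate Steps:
C(n, a) = 6*a (C(n, a) = 5*a + a = 6*a)
10*C(G(√(-4 - 5)), 12) = 10*(6*12) = 10*72 = 720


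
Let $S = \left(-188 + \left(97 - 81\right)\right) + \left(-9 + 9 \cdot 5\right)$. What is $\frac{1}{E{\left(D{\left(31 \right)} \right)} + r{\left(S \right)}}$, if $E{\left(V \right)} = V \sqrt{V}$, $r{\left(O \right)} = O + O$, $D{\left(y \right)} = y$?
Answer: $- \frac{272}{44193} - \frac{31 \sqrt{31}}{44193} \approx -0.01006$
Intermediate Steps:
$S = -136$ ($S = \left(-188 + 16\right) + \left(-9 + 45\right) = -172 + 36 = -136$)
$r{\left(O \right)} = 2 O$
$E{\left(V \right)} = V^{\frac{3}{2}}$
$\frac{1}{E{\left(D{\left(31 \right)} \right)} + r{\left(S \right)}} = \frac{1}{31^{\frac{3}{2}} + 2 \left(-136\right)} = \frac{1}{31 \sqrt{31} - 272} = \frac{1}{-272 + 31 \sqrt{31}}$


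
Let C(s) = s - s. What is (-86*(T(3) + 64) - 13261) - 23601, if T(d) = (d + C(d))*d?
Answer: -43140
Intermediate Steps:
C(s) = 0
T(d) = d² (T(d) = (d + 0)*d = d*d = d²)
(-86*(T(3) + 64) - 13261) - 23601 = (-86*(3² + 64) - 13261) - 23601 = (-86*(9 + 64) - 13261) - 23601 = (-86*73 - 13261) - 23601 = (-6278 - 13261) - 23601 = -19539 - 23601 = -43140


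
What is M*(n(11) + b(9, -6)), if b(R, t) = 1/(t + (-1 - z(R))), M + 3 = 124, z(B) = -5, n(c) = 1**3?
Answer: 121/2 ≈ 60.500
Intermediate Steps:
n(c) = 1
M = 121 (M = -3 + 124 = 121)
b(R, t) = 1/(4 + t) (b(R, t) = 1/(t + (-1 - 1*(-5))) = 1/(t + (-1 + 5)) = 1/(t + 4) = 1/(4 + t))
M*(n(11) + b(9, -6)) = 121*(1 + 1/(4 - 6)) = 121*(1 + 1/(-2)) = 121*(1 - 1/2) = 121*(1/2) = 121/2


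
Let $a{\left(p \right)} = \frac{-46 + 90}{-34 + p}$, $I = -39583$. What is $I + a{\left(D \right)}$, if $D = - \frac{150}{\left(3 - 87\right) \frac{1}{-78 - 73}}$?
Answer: $- \frac{168267949}{4251} \approx -39583.0$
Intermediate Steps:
$D = - \frac{3775}{14}$ ($D = - \frac{150}{\left(-84\right) \frac{1}{-151}} = - \frac{150}{\left(-84\right) \left(- \frac{1}{151}\right)} = - \frac{150}{\frac{84}{151}} = \left(-150\right) \frac{151}{84} = - \frac{3775}{14} \approx -269.64$)
$a{\left(p \right)} = \frac{44}{-34 + p}$
$I + a{\left(D \right)} = -39583 + \frac{44}{-34 - \frac{3775}{14}} = -39583 + \frac{44}{- \frac{4251}{14}} = -39583 + 44 \left(- \frac{14}{4251}\right) = -39583 - \frac{616}{4251} = - \frac{168267949}{4251}$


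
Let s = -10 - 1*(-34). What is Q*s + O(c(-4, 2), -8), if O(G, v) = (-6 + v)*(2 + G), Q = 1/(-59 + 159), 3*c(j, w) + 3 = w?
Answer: -1732/75 ≈ -23.093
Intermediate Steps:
c(j, w) = -1 + w/3
Q = 1/100 ≈ 0.010000
s = 24 (s = -10 + 34 = 24)
Q*s + O(c(-4, 2), -8) = (1/100)*24 + (-12 - 6*(-1 + (⅓)*2) + 2*(-8) + (-1 + (⅓)*2)*(-8)) = 6/25 + (-12 - 6*(-1 + ⅔) - 16 + (-1 + ⅔)*(-8)) = 6/25 + (-12 - 6*(-⅓) - 16 - ⅓*(-8)) = 6/25 + (-12 + 2 - 16 + 8/3) = 6/25 - 70/3 = -1732/75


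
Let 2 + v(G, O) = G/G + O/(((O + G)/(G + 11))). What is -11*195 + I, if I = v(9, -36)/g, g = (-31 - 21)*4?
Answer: -1338557/624 ≈ -2145.1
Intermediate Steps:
v(G, O) = -1 + O*(11 + G)/(G + O) (v(G, O) = -2 + (G/G + O/(((O + G)/(G + 11)))) = -2 + (1 + O/(((G + O)/(11 + G)))) = -2 + (1 + O*((11 + G)/(G + O))) = -2 + (1 + O*(11 + G)/(G + O)) = -1 + O*(11 + G)/(G + O))
g = -208 (g = -52*4 = -208)
I = -77/624 (I = ((-1*9 + 10*(-36) + 9*(-36))/(9 - 36))/(-208) = ((-9 - 360 - 324)/(-27))*(-1/208) = -1/27*(-693)*(-1/208) = (77/3)*(-1/208) = -77/624 ≈ -0.12340)
-11*195 + I = -11*195 - 77/624 = -2145 - 77/624 = -1338557/624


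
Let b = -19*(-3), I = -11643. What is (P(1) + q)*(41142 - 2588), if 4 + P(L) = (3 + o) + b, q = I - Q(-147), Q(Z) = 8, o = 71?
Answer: -444296296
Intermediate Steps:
q = -11651 (q = -11643 - 1*8 = -11643 - 8 = -11651)
b = 57
P(L) = 127 (P(L) = -4 + ((3 + 71) + 57) = -4 + (74 + 57) = -4 + 131 = 127)
(P(1) + q)*(41142 - 2588) = (127 - 11651)*(41142 - 2588) = -11524*38554 = -444296296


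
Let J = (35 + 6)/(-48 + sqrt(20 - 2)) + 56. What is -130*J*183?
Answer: -166593440/127 + 162565*sqrt(2)/127 ≈ -1.3100e+6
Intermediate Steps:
J = 56 + 41/(-48 + 3*sqrt(2)) (J = 41/(-48 + sqrt(18)) + 56 = 41/(-48 + 3*sqrt(2)) + 56 = 56 + 41/(-48 + 3*sqrt(2)) ≈ 55.063)
-130*J*183 = -130*(21008/381 - 41*sqrt(2)/762)*183 = (-2731040/381 + 2665*sqrt(2)/381)*183 = -166593440/127 + 162565*sqrt(2)/127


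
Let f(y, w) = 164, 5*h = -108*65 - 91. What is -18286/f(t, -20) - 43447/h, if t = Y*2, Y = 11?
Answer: -1151283/14222 ≈ -80.951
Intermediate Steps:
h = -7111/5 (h = (-108*65 - 91)/5 = (-7020 - 91)/5 = (⅕)*(-7111) = -7111/5 ≈ -1422.2)
t = 22 (t = 11*2 = 22)
-18286/f(t, -20) - 43447/h = -18286/164 - 43447/(-7111/5) = -18286*1/164 - 43447*(-5/7111) = -223/2 + 217235/7111 = -1151283/14222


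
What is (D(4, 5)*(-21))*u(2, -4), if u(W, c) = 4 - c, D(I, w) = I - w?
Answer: 168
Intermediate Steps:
(D(4, 5)*(-21))*u(2, -4) = ((4 - 1*5)*(-21))*(4 - 1*(-4)) = ((4 - 5)*(-21))*(4 + 4) = -1*(-21)*8 = 21*8 = 168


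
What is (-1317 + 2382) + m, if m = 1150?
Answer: 2215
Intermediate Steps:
(-1317 + 2382) + m = (-1317 + 2382) + 1150 = 1065 + 1150 = 2215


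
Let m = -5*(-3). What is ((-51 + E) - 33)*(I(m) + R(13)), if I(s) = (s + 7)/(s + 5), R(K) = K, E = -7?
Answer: -12831/10 ≈ -1283.1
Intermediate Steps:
m = 15
I(s) = (7 + s)/(5 + s)
((-51 + E) - 33)*(I(m) + R(13)) = ((-51 - 7) - 33)*((7 + 15)/(5 + 15) + 13) = (-58 - 33)*(22/20 + 13) = -91*((1/20)*22 + 13) = -91*(11/10 + 13) = -91*141/10 = -12831/10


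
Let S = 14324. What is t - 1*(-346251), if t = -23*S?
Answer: 16799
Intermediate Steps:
t = -329452 (t = -23*14324 = -329452)
t - 1*(-346251) = -329452 - 1*(-346251) = -329452 + 346251 = 16799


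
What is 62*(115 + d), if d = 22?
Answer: 8494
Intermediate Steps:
62*(115 + d) = 62*(115 + 22) = 62*137 = 8494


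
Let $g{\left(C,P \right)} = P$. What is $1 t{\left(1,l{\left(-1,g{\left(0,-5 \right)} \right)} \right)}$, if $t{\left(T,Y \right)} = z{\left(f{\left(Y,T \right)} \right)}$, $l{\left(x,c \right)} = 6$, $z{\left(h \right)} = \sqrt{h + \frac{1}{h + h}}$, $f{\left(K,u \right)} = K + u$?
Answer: $\frac{3 \sqrt{154}}{14} \approx 2.6592$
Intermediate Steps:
$z{\left(h \right)} = \sqrt{h + \frac{1}{2 h}}$
$t{\left(T,Y \right)} = \frac{\sqrt{\frac{2}{T + Y} + 4 T + 4 Y}}{2}$ ($t{\left(T,Y \right)} = \frac{\sqrt{\frac{2}{Y + T} + 4 \left(Y + T\right)}}{2} = \frac{\sqrt{\frac{2}{T + Y} + 4 \left(T + Y\right)}}{2} = \frac{\sqrt{\frac{2}{T + Y} + \left(4 T + 4 Y\right)}}{2} = \frac{\sqrt{\frac{2}{T + Y} + 4 T + 4 Y}}{2}$)
$1 t{\left(1,l{\left(-1,g{\left(0,-5 \right)} \right)} \right)} = 1 \frac{\sqrt{\frac{2}{1 + 6} + 4 \cdot 1 + 4 \cdot 6}}{2} = 1 \frac{\sqrt{\frac{2}{7} + 4 + 24}}{2} = 1 \frac{\sqrt{\frac{198}{7}}}{2} = 1 \frac{\frac{3}{7} \sqrt{154}}{2} = 1 \frac{3 \sqrt{154}}{14} = \frac{3 \sqrt{154}}{14}$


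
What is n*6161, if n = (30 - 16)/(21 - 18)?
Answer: 86254/3 ≈ 28751.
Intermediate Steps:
n = 14/3 ≈ 4.6667
n*6161 = (14/3)*6161 = 86254/3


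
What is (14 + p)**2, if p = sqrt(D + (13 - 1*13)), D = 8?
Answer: 204 + 56*sqrt(2) ≈ 283.20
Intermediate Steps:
p = 2*sqrt(2) (p = sqrt(8 + (13 - 1*13)) = sqrt(8 + (13 - 13)) = sqrt(8 + 0) = sqrt(8) = 2*sqrt(2) ≈ 2.8284)
(14 + p)**2 = (14 + 2*sqrt(2))**2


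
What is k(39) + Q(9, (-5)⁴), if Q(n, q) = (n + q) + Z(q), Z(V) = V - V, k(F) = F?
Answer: 673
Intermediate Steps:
Z(V) = 0
Q(n, q) = n + q (Q(n, q) = (n + q) + 0 = n + q)
k(39) + Q(9, (-5)⁴) = 39 + (9 + (-5)⁴) = 39 + (9 + 625) = 39 + 634 = 673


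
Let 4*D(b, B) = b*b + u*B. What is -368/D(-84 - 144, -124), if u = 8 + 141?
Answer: -368/8377 ≈ -0.043930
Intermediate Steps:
u = 149
D(b, B) = b²/4 + 149*B/4 (D(b, B) = (b*b + 149*B)/4 = (b² + 149*B)/4 = b²/4 + 149*B/4)
-368/D(-84 - 144, -124) = -368/((-84 - 144)²/4 + (149/4)*(-124)) = -368/((¼)*(-228)² - 4619) = -368/((¼)*51984 - 4619) = -368/(12996 - 4619) = -368/8377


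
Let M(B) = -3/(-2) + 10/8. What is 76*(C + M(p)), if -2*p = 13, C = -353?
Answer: -26619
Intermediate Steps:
p = -13/2 (p = -½*13 = -13/2 ≈ -6.5000)
M(B) = 11/4 (M(B) = -3*(-½) + 10*(⅛) = 3/2 + 5/4 = 11/4)
76*(C + M(p)) = 76*(-353 + 11/4) = 76*(-1401/4) = -26619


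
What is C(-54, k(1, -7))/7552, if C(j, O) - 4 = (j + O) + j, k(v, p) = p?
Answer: -111/7552 ≈ -0.014698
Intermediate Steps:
C(j, O) = 4 + O + 2*j (C(j, O) = 4 + ((j + O) + j) = 4 + ((O + j) + j) = 4 + (O + 2*j) = 4 + O + 2*j)
C(-54, k(1, -7))/7552 = (4 - 7 + 2*(-54))/7552 = (4 - 7 - 108)*(1/7552) = -111*1/7552 = -111/7552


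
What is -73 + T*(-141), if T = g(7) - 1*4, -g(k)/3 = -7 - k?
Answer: -5431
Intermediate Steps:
g(k) = 21 + 3*k (g(k) = -3*(-7 - k) = 21 + 3*k)
T = 38 (T = (21 + 3*7) - 1*4 = (21 + 21) - 4 = 42 - 4 = 38)
-73 + T*(-141) = -73 + 38*(-141) = -73 - 5358 = -5431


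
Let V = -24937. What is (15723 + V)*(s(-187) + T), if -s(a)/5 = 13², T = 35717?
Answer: -321310608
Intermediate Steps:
s(a) = -845 (s(a) = -5*13² = -5*169 = -845)
(15723 + V)*(s(-187) + T) = (15723 - 24937)*(-845 + 35717) = -9214*34872 = -321310608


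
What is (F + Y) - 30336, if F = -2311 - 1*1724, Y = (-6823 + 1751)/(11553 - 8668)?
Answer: -99165407/2885 ≈ -34373.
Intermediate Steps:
Y = -5072/2885 ≈ -1.7581
F = -4035 (F = -2311 - 1724 = -4035)
(F + Y) - 30336 = (-4035 - 5072/2885) - 30336 = -11646047/2885 - 30336 = -99165407/2885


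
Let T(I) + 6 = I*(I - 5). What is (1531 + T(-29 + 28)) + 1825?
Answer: 3356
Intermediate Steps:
T(I) = -6 + I*(-5 + I) (T(I) = -6 + I*(I - 5) = -6 + I*(-5 + I))
(1531 + T(-29 + 28)) + 1825 = (1531 + (-6 + (-29 + 28)² - 5*(-29 + 28))) + 1825 = (1531 + (-6 + (-1)² - 5*(-1))) + 1825 = (1531 + (-6 + 1 + 5)) + 1825 = (1531 + 0) + 1825 = 1531 + 1825 = 3356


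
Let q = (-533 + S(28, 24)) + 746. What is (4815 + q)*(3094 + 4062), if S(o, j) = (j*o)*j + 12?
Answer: 151478208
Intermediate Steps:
S(o, j) = 12 + o*j² (S(o, j) = o*j² + 12 = 12 + o*j²)
q = 16353 (q = (-533 + (12 + 28*24²)) + 746 = (-533 + (12 + 28*576)) + 746 = (-533 + (12 + 16128)) + 746 = (-533 + 16140) + 746 = 15607 + 746 = 16353)
(4815 + q)*(3094 + 4062) = (4815 + 16353)*(3094 + 4062) = 21168*7156 = 151478208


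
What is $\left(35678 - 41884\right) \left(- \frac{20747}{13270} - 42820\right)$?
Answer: $\frac{1763255382141}{6635} \approx 2.6575 \cdot 10^{8}$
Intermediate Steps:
$\left(35678 - 41884\right) \left(- \frac{20747}{13270} - 42820\right) = - 6206 \left(\left(-20747\right) \frac{1}{13270} - 42820\right) = - 6206 \left(- \frac{20747}{13270} - 42820\right) = \left(-6206\right) \left(- \frac{568242147}{13270}\right) = \frac{1763255382141}{6635}$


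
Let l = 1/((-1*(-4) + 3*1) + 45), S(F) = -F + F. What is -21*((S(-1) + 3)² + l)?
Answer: -9849/52 ≈ -189.40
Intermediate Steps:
S(F) = 0
l = 1/52 (l = 1/((4 + 3) + 45) = 1/(7 + 45) = 1/52 ≈ 0.019231)
-21*((S(-1) + 3)² + l) = -21*((0 + 3)² + 1/52) = -21*(3² + 1/52) = -21*(9 + 1/52) = -21*469/52 = -9849/52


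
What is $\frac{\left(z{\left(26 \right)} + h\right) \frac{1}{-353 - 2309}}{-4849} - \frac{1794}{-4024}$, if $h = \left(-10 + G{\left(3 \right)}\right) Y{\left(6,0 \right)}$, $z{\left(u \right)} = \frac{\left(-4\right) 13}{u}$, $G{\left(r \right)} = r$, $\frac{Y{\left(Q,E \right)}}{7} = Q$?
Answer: $\frac{5788957267}{12985486228} \approx 0.4458$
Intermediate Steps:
$Y{\left(Q,E \right)} = 7 Q$
$z{\left(u \right)} = - \frac{52}{u}$
$h = -294$ ($h = \left(-10 + 3\right) 7 \cdot 6 = \left(-7\right) 42 = -294$)
$\frac{\left(z{\left(26 \right)} + h\right) \frac{1}{-353 - 2309}}{-4849} - \frac{1794}{-4024} = \frac{\left(- \frac{52}{26} - 294\right) \frac{1}{-353 - 2309}}{-4849} - \frac{1794}{-4024} = \frac{\left(-52\right) \frac{1}{26} - 294}{-2662} \left(- \frac{1}{4849}\right) - - \frac{897}{2012} = \left(-2 - 294\right) \left(- \frac{1}{2662}\right) \left(- \frac{1}{4849}\right) + \frac{897}{2012} = \left(-296\right) \left(- \frac{1}{2662}\right) \left(- \frac{1}{4849}\right) + \frac{897}{2012} = \frac{148}{1331} \left(- \frac{1}{4849}\right) + \frac{897}{2012} = - \frac{148}{6454019} + \frac{897}{2012} = \frac{5788957267}{12985486228}$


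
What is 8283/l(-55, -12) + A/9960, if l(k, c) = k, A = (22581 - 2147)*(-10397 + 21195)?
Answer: 54786589/2490 ≈ 22003.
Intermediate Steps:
A = 220646332 (A = 20434*10798 = 220646332)
8283/l(-55, -12) + A/9960 = 8283/(-55) + 220646332/9960 = 8283*(-1/55) + 220646332*(1/9960) = -753/5 + 55161583/2490 = 54786589/2490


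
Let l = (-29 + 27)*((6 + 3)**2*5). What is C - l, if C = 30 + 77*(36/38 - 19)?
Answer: -10451/19 ≈ -550.05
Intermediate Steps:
l = -810 (l = -2*9**2*5 = -162*5 = -2*405 = -810)
C = -25841/19 (C = 30 + 77*(36*(1/38) - 19) = 30 + 77*(18/19 - 19) = 30 + 77*(-343/19) = 30 - 26411/19 = -25841/19 ≈ -1360.1)
C - l = -25841/19 - 1*(-810) = -25841/19 + 810 = -10451/19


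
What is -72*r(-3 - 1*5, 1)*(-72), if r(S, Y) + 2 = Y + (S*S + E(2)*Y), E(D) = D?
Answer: 336960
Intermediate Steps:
r(S, Y) = -2 + S² + 3*Y (r(S, Y) = -2 + (Y + (S*S + 2*Y)) = -2 + (Y + (S² + 2*Y)) = -2 + (S² + 3*Y) = -2 + S² + 3*Y)
-72*r(-3 - 1*5, 1)*(-72) = -72*(-2 + (-3 - 1*5)² + 3*1)*(-72) = -72*(-2 + (-3 - 5)² + 3)*(-72) = -72*(-2 + (-8)² + 3)*(-72) = -72*(-2 + 64 + 3)*(-72) = -72*65*(-72) = -4680*(-72) = 336960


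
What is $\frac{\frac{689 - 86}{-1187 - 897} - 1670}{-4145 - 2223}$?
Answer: $\frac{3480883}{13270912} \approx 0.26229$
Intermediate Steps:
$\frac{\frac{689 - 86}{-1187 - 897} - 1670}{-4145 - 2223} = \frac{\frac{603}{-2084} - 1670}{-6368} = \left(603 \left(- \frac{1}{2084}\right) - 1670\right) \left(- \frac{1}{6368}\right) = \left(- \frac{603}{2084} - 1670\right) \left(- \frac{1}{6368}\right) = \left(- \frac{3480883}{2084}\right) \left(- \frac{1}{6368}\right) = \frac{3480883}{13270912}$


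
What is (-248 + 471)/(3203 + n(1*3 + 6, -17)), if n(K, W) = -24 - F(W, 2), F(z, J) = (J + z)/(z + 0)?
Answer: 3791/54028 ≈ 0.070167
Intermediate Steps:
F(z, J) = (J + z)/z
n(K, W) = -24 - (2 + W)/W
(-248 + 471)/(3203 + n(1*3 + 6, -17)) = (-248 + 471)/(3203 + (-25 - 2/(-17))) = 223/(3203 + (-25 - 2*(-1/17))) = 223/(3203 + (-25 + 2/17)) = 223/(3203 - 423/17) = 223/(54028/17) = 223*(17/54028) = 3791/54028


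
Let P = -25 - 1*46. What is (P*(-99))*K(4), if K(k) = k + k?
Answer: 56232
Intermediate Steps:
P = -71 (P = -25 - 46 = -71)
K(k) = 2*k
(P*(-99))*K(4) = (-71*(-99))*(2*4) = 7029*8 = 56232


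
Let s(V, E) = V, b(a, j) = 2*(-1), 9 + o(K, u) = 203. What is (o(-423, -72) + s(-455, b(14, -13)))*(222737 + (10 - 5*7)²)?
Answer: -58297482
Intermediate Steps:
o(K, u) = 194 (o(K, u) = -9 + 203 = 194)
b(a, j) = -2
(o(-423, -72) + s(-455, b(14, -13)))*(222737 + (10 - 5*7)²) = (194 - 455)*(222737 + (10 - 5*7)²) = -261*(222737 + (10 - 35)²) = -261*(222737 + (-25)²) = -261*(222737 + 625) = -261*223362 = -58297482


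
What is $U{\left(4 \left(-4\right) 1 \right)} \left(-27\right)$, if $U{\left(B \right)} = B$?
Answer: $432$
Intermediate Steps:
$U{\left(4 \left(-4\right) 1 \right)} \left(-27\right) = 4 \left(-4\right) 1 \left(-27\right) = \left(-16\right) 1 \left(-27\right) = \left(-16\right) \left(-27\right) = 432$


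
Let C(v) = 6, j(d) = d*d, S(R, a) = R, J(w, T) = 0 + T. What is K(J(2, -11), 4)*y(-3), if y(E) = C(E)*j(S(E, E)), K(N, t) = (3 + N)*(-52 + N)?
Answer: 27216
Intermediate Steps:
J(w, T) = T
j(d) = d**2
K(N, t) = (-52 + N)*(3 + N)
y(E) = 6*E**2
K(J(2, -11), 4)*y(-3) = (-156 + (-11)**2 - 49*(-11))*(6*(-3)**2) = (-156 + 121 + 539)*(6*9) = 504*54 = 27216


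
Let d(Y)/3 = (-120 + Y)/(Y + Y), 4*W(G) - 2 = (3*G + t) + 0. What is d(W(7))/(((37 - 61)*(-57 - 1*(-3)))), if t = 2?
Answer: -91/4320 ≈ -0.021065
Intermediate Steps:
W(G) = 1 + 3*G/4 (W(G) = ½ + ((3*G + 2) + 0)/4 = ½ + ((2 + 3*G) + 0)/4 = ½ + (2 + 3*G)/4 = ½ + (½ + 3*G/4) = 1 + 3*G/4)
d(Y) = 3*(-120 + Y)/(2*Y) (d(Y) = 3*((-120 + Y)/(Y + Y)) = 3*((-120 + Y)/((2*Y))) = 3*((-120 + Y)*(1/(2*Y))) = 3*((-120 + Y)/(2*Y)) = 3*(-120 + Y)/(2*Y))
d(W(7))/(((37 - 61)*(-57 - 1*(-3)))) = (3/2 - 180/(1 + (¾)*7))/(((37 - 61)*(-57 - 1*(-3)))) = (3/2 - 180/(1 + 21/4))/((-24*(-57 + 3))) = (3/2 - 180/25/4)/((-24*(-54))) = (3/2 - 180*4/25)/1296 = (3/2 - 144/5)*(1/1296) = -273/10*1/1296 = -91/4320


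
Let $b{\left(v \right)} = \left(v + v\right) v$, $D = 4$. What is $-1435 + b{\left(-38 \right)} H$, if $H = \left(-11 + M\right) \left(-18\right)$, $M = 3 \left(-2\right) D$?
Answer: $1818005$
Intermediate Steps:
$b{\left(v \right)} = 2 v^{2}$ ($b{\left(v \right)} = 2 v v = 2 v^{2}$)
$M = -24$ ($M = 3 \left(-2\right) 4 = \left(-6\right) 4 = -24$)
$H = 630$ ($H = \left(-11 - 24\right) \left(-18\right) = \left(-35\right) \left(-18\right) = 630$)
$-1435 + b{\left(-38 \right)} H = -1435 + 2 \left(-38\right)^{2} \cdot 630 = -1435 + 2 \cdot 1444 \cdot 630 = -1435 + 2888 \cdot 630 = -1435 + 1819440 = 1818005$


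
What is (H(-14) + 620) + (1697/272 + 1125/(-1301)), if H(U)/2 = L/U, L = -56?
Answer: 224133413/353872 ≈ 633.37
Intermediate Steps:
H(U) = -112/U (H(U) = 2*(-56/U) = -112/U)
(H(-14) + 620) + (1697/272 + 1125/(-1301)) = (-112/(-14) + 620) + (1697/272 + 1125/(-1301)) = (-112*(-1/14) + 620) + (1697*(1/272) + 1125*(-1/1301)) = (8 + 620) + (1697/272 - 1125/1301) = 628 + 1901797/353872 = 224133413/353872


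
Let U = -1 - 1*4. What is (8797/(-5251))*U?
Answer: 43985/5251 ≈ 8.3765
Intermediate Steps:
U = -5 (U = -1 - 4 = -5)
(8797/(-5251))*U = (8797/(-5251))*(-5) = (8797*(-1/5251))*(-5) = -8797/5251*(-5) = 43985/5251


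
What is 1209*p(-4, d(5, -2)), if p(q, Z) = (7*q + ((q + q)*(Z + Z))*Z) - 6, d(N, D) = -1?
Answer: -60450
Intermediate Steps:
p(q, Z) = -6 + 7*q + 4*q*Z² (p(q, Z) = (7*q + ((2*q)*(2*Z))*Z) - 6 = (7*q + (4*Z*q)*Z) - 6 = (7*q + 4*q*Z²) - 6 = -6 + 7*q + 4*q*Z²)
1209*p(-4, d(5, -2)) = 1209*(-6 + 7*(-4) + 4*(-4)*(-1)²) = 1209*(-6 - 28 + 4*(-4)*1) = 1209*(-6 - 28 - 16) = 1209*(-50) = -60450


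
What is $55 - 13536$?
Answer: $-13481$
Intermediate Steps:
$55 - 13536 = -13481$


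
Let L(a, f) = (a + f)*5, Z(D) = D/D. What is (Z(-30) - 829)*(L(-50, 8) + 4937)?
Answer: -3913956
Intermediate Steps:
Z(D) = 1
L(a, f) = 5*a + 5*f
(Z(-30) - 829)*(L(-50, 8) + 4937) = (1 - 829)*((5*(-50) + 5*8) + 4937) = -828*((-250 + 40) + 4937) = -828*(-210 + 4937) = -828*4727 = -3913956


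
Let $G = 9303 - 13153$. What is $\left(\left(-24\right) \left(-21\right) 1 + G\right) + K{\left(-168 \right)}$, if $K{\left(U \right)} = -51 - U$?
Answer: $-3229$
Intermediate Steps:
$G = -3850$
$\left(\left(-24\right) \left(-21\right) 1 + G\right) + K{\left(-168 \right)} = \left(\left(-24\right) \left(-21\right) 1 - 3850\right) - -117 = \left(504 \cdot 1 - 3850\right) + \left(-51 + 168\right) = \left(504 - 3850\right) + 117 = -3346 + 117 = -3229$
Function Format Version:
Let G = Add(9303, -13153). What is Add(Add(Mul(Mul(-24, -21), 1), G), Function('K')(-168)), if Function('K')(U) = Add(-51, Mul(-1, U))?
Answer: -3229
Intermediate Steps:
G = -3850
Add(Add(Mul(Mul(-24, -21), 1), G), Function('K')(-168)) = Add(Add(Mul(Mul(-24, -21), 1), -3850), Add(-51, Mul(-1, -168))) = Add(Add(Mul(504, 1), -3850), Add(-51, 168)) = Add(Add(504, -3850), 117) = Add(-3346, 117) = -3229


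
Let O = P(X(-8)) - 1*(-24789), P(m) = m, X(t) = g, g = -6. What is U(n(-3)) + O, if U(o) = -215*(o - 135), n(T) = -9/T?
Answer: 53163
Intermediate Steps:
X(t) = -6
U(o) = 29025 - 215*o (U(o) = -215*(-135 + o) = 29025 - 215*o)
O = 24783 (O = -6 - 1*(-24789) = -6 + 24789 = 24783)
U(n(-3)) + O = (29025 - (-1935)/(-3)) + 24783 = (29025 - (-1935)*(-1)/3) + 24783 = (29025 - 215*3) + 24783 = (29025 - 645) + 24783 = 28380 + 24783 = 53163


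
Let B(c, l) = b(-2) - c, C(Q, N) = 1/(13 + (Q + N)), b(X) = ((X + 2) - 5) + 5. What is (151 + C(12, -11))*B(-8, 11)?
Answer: 8460/7 ≈ 1208.6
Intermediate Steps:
b(X) = 2 + X (b(X) = ((2 + X) - 5) + 5 = (-3 + X) + 5 = 2 + X)
C(Q, N) = 1/(13 + N + Q) (C(Q, N) = 1/(13 + (N + Q)) = 1/(13 + N + Q))
B(c, l) = -c (B(c, l) = (2 - 2) - c = 0 - c = -c)
(151 + C(12, -11))*B(-8, 11) = (151 + 1/(13 - 11 + 12))*(-1*(-8)) = (151 + 1/14)*8 = (2115/14)*8 = 8460/7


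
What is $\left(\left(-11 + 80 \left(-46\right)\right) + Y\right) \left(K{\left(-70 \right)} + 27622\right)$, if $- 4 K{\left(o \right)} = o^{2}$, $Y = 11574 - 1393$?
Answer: $171316530$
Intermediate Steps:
$Y = 10181$ ($Y = 11574 - 1393 = 10181$)
$K{\left(o \right)} = - \frac{o^{2}}{4}$
$\left(\left(-11 + 80 \left(-46\right)\right) + Y\right) \left(K{\left(-70 \right)} + 27622\right) = \left(\left(-11 + 80 \left(-46\right)\right) + 10181\right) \left(- \frac{\left(-70\right)^{2}}{4} + 27622\right) = \left(\left(-11 - 3680\right) + 10181\right) \left(\left(- \frac{1}{4}\right) 4900 + 27622\right) = \left(-3691 + 10181\right) \left(-1225 + 27622\right) = 6490 \cdot 26397 = 171316530$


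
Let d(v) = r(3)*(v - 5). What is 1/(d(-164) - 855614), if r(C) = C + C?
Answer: -1/856628 ≈ -1.1674e-6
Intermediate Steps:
r(C) = 2*C
d(v) = -30 + 6*v (d(v) = (2*3)*(v - 5) = 6*(-5 + v) = -30 + 6*v)
1/(d(-164) - 855614) = 1/((-30 + 6*(-164)) - 855614) = 1/((-30 - 984) - 855614) = 1/(-1014 - 855614) = 1/(-856628) = -1/856628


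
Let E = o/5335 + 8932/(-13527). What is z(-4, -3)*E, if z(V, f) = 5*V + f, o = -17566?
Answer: 6561152546/72166545 ≈ 90.917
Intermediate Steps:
z(V, f) = f + 5*V
E = -285267502/72166545 (E = -17566/5335 + 8932/(-13527) = -17566*1/5335 + 8932*(-1/13527) = -17566/5335 - 8932/13527 = -285267502/72166545 ≈ -3.9529)
z(-4, -3)*E = (-3 + 5*(-4))*(-285267502/72166545) = (-3 - 20)*(-285267502/72166545) = -23*(-285267502/72166545) = 6561152546/72166545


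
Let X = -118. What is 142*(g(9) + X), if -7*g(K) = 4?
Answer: -117860/7 ≈ -16837.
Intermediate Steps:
g(K) = -4/7 (g(K) = -⅐*4 = -4/7)
142*(g(9) + X) = 142*(-4/7 - 118) = 142*(-830/7) = -117860/7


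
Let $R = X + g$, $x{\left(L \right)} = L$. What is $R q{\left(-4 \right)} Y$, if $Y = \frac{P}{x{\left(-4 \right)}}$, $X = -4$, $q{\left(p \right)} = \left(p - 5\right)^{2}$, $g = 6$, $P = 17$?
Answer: $- \frac{1377}{2} \approx -688.5$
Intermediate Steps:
$q{\left(p \right)} = \left(-5 + p\right)^{2}$
$R = 2$ ($R = -4 + 6 = 2$)
$Y = - \frac{17}{4}$ ($Y = \frac{17}{-4} = 17 \left(- \frac{1}{4}\right) = - \frac{17}{4} \approx -4.25$)
$R q{\left(-4 \right)} Y = 2 \left(-5 - 4\right)^{2} \left(- \frac{17}{4}\right) = 2 \left(-9\right)^{2} \left(- \frac{17}{4}\right) = 2 \cdot 81 \left(- \frac{17}{4}\right) = 162 \left(- \frac{17}{4}\right) = - \frac{1377}{2}$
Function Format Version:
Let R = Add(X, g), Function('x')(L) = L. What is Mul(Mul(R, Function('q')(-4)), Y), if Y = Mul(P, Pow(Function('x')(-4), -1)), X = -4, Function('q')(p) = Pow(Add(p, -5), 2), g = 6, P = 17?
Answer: Rational(-1377, 2) ≈ -688.50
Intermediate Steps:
Function('q')(p) = Pow(Add(-5, p), 2)
R = 2 (R = Add(-4, 6) = 2)
Y = Rational(-17, 4) (Y = Mul(17, Pow(-4, -1)) = Mul(17, Rational(-1, 4)) = Rational(-17, 4) ≈ -4.2500)
Mul(Mul(R, Function('q')(-4)), Y) = Mul(Mul(2, Pow(Add(-5, -4), 2)), Rational(-17, 4)) = Mul(Mul(2, Pow(-9, 2)), Rational(-17, 4)) = Mul(Mul(2, 81), Rational(-17, 4)) = Mul(162, Rational(-17, 4)) = Rational(-1377, 2)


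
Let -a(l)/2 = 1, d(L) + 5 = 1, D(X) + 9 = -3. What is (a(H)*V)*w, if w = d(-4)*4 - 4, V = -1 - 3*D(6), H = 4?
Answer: 1400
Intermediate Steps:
D(X) = -12 (D(X) = -9 - 3 = -12)
d(L) = -4 (d(L) = -5 + 1 = -4)
a(l) = -2 (a(l) = -2*1 = -2)
V = 35 (V = -1 - 3*(-12) = -1 + 36 = 35)
w = -20 (w = -4*4 - 4 = -16 - 4 = -20)
(a(H)*V)*w = -2*35*(-20) = -70*(-20) = 1400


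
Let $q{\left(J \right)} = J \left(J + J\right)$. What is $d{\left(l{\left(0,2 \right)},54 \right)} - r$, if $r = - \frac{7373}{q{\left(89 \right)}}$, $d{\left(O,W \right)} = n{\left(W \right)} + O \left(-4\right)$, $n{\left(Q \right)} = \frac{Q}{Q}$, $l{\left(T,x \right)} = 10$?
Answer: $- \frac{610465}{15842} \approx -38.535$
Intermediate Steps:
$q{\left(J \right)} = 2 J^{2}$ ($q{\left(J \right)} = J 2 J = 2 J^{2}$)
$n{\left(Q \right)} = 1$
$d{\left(O,W \right)} = 1 - 4 O$ ($d{\left(O,W \right)} = 1 + O \left(-4\right) = 1 - 4 O$)
$r = - \frac{7373}{15842}$ ($r = - \frac{7373}{2 \cdot 89^{2}} = - \frac{7373}{2 \cdot 7921} = - \frac{7373}{15842} \approx -0.46541$)
$d{\left(l{\left(0,2 \right)},54 \right)} - r = \left(1 - 40\right) - - \frac{7373}{15842} = \left(1 - 40\right) + \frac{7373}{15842} = -39 + \frac{7373}{15842} = - \frac{610465}{15842}$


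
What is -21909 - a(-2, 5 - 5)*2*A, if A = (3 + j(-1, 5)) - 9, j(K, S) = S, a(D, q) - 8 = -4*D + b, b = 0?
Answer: -21877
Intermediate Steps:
a(D, q) = 8 - 4*D (a(D, q) = 8 + (-4*D + 0) = 8 - 4*D)
A = -1 (A = (3 + 5) - 9 = 8 - 9 = -1)
-21909 - a(-2, 5 - 5)*2*A = -21909 - (8 - 4*(-2))*2*(-1) = -21909 - (8 + 8)*2*(-1) = -21909 - 16*2*(-1) = -21909 - 32*(-1) = -21909 - 1*(-32) = -21909 + 32 = -21877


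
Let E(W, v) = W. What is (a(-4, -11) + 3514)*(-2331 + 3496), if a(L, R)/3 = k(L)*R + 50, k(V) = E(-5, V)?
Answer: 4460785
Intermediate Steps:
k(V) = -5
a(L, R) = 150 - 15*R (a(L, R) = 3*(-5*R + 50) = 3*(50 - 5*R) = 150 - 15*R)
(a(-4, -11) + 3514)*(-2331 + 3496) = ((150 - 15*(-11)) + 3514)*(-2331 + 3496) = ((150 + 165) + 3514)*1165 = (315 + 3514)*1165 = 3829*1165 = 4460785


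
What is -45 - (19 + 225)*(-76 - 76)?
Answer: 37043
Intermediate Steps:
-45 - (19 + 225)*(-76 - 76) = -45 - 244*(-152) = -45 - 1*(-37088) = -45 + 37088 = 37043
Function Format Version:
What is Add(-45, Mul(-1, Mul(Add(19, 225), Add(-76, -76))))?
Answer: 37043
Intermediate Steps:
Add(-45, Mul(-1, Mul(Add(19, 225), Add(-76, -76)))) = Add(-45, Mul(-1, Mul(244, -152))) = Add(-45, Mul(-1, -37088)) = Add(-45, 37088) = 37043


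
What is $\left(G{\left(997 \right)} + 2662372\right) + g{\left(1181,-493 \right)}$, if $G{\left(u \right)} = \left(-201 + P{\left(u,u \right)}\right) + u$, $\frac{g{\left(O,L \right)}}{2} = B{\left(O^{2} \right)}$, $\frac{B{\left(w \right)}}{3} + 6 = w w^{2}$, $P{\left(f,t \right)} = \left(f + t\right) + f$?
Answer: $16279858884679064609$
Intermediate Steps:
$P{\left(f,t \right)} = t + 2 f$
$B{\left(w \right)} = -18 + 3 w^{3}$ ($B{\left(w \right)} = -18 + 3 w w^{2} = -18 + 3 w^{3}$)
$g{\left(O,L \right)} = -36 + 6 O^{6}$ ($g{\left(O,L \right)} = 2 \left(-18 + 3 \left(O^{2}\right)^{3}\right) = 2 \left(-18 + 3 O^{6}\right) = -36 + 6 O^{6}$)
$G{\left(u \right)} = -201 + 4 u$ ($G{\left(u \right)} = \left(-201 + \left(u + 2 u\right)\right) + u = \left(-201 + 3 u\right) + u = -201 + 4 u$)
$\left(G{\left(997 \right)} + 2662372\right) + g{\left(1181,-493 \right)} = \left(\left(-201 + 4 \cdot 997\right) + 2662372\right) - \left(36 - 6 \cdot 1181^{6}\right) = \left(\left(-201 + 3988\right) + 2662372\right) + \left(-36 + 6 \cdot 2713309814112733081\right) = \left(3787 + 2662372\right) + \left(-36 + 16279858884676398486\right) = 2666159 + 16279858884676398450 = 16279858884679064609$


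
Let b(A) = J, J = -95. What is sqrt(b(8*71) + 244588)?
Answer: sqrt(244493) ≈ 494.46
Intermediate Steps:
b(A) = -95
sqrt(b(8*71) + 244588) = sqrt(-95 + 244588) = sqrt(244493)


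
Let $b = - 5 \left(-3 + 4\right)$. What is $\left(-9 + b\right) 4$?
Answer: $-56$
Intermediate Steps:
$b = -5$ ($b = \left(-5\right) 1 = -5$)
$\left(-9 + b\right) 4 = \left(-9 - 5\right) 4 = \left(-14\right) 4 = -56$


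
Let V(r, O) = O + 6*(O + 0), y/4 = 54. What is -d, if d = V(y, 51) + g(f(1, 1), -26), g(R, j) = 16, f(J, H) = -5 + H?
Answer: -373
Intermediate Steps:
y = 216 (y = 4*54 = 216)
V(r, O) = 7*O (V(r, O) = O + 6*O = 7*O)
d = 373 (d = 7*51 + 16 = 357 + 16 = 373)
-d = -1*373 = -373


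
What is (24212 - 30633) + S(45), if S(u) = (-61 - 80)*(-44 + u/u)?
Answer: -358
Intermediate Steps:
S(u) = 6063 (S(u) = -141*(-44 + 1) = -141*(-43) = 6063)
(24212 - 30633) + S(45) = (24212 - 30633) + 6063 = -6421 + 6063 = -358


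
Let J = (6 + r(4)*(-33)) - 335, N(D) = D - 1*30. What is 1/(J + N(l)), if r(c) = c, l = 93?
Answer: -1/398 ≈ -0.0025126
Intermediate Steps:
N(D) = -30 + D (N(D) = D - 30 = -30 + D)
J = -461 (J = (6 + 4*(-33)) - 335 = (6 - 132) - 335 = -126 - 335 = -461)
1/(J + N(l)) = 1/(-461 + (-30 + 93)) = 1/(-461 + 63) = 1/(-398) = -1/398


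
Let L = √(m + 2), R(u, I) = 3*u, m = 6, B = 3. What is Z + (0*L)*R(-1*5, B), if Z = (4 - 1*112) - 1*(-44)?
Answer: -64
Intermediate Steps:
L = 2*√2 (L = √(6 + 2) = √8 = 2*√2 ≈ 2.8284)
Z = -64 (Z = (4 - 112) + 44 = -108 + 44 = -64)
Z + (0*L)*R(-1*5, B) = -64 + (0*(2*√2))*(3*(-1*5)) = -64 + 0*(3*(-5)) = -64 + 0*(-15) = -64 + 0 = -64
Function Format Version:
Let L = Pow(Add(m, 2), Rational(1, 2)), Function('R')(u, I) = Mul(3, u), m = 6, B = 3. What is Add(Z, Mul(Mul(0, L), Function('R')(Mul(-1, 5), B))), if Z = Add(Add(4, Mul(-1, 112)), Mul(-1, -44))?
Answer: -64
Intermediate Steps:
L = Mul(2, Pow(2, Rational(1, 2))) (L = Pow(Add(6, 2), Rational(1, 2)) = Pow(8, Rational(1, 2)) = Mul(2, Pow(2, Rational(1, 2))) ≈ 2.8284)
Z = -64 (Z = Add(Add(4, -112), 44) = Add(-108, 44) = -64)
Add(Z, Mul(Mul(0, L), Function('R')(Mul(-1, 5), B))) = Add(-64, Mul(Mul(0, Mul(2, Pow(2, Rational(1, 2)))), Mul(3, Mul(-1, 5)))) = Add(-64, Mul(0, Mul(3, -5))) = Add(-64, Mul(0, -15)) = Add(-64, 0) = -64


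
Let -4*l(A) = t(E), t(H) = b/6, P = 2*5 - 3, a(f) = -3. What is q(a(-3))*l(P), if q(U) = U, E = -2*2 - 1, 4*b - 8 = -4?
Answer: 1/8 ≈ 0.12500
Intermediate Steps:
b = 1 (b = 2 + (1/4)*(-4) = 2 - 1 = 1)
E = -5 (E = -4 - 1 = -5)
P = 7 (P = 10 - 3 = 7)
t(H) = 1/6
l(A) = -1/24 (l(A) = -1/4*1/6 = -1/24)
q(a(-3))*l(P) = -3*(-1/24) = 1/8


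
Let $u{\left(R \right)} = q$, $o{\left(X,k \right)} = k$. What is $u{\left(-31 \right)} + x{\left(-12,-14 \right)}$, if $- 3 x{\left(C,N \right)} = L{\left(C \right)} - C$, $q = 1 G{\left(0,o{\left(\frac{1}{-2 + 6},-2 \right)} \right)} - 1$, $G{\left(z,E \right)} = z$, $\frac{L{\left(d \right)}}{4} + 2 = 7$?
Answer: $- \frac{35}{3} \approx -11.667$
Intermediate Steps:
$L{\left(d \right)} = 20$ ($L{\left(d \right)} = -8 + 4 \cdot 7 = -8 + 28 = 20$)
$q = -1$ ($q = 1 \cdot 0 - 1 = 0 - 1 = -1$)
$u{\left(R \right)} = -1$
$x{\left(C,N \right)} = - \frac{20}{3} + \frac{C}{3}$ ($x{\left(C,N \right)} = - \frac{20 - C}{3} = - \frac{20}{3} + \frac{C}{3}$)
$u{\left(-31 \right)} + x{\left(-12,-14 \right)} = -1 + \left(- \frac{20}{3} + \frac{1}{3} \left(-12\right)\right) = -1 - \frac{32}{3} = - \frac{35}{3}$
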